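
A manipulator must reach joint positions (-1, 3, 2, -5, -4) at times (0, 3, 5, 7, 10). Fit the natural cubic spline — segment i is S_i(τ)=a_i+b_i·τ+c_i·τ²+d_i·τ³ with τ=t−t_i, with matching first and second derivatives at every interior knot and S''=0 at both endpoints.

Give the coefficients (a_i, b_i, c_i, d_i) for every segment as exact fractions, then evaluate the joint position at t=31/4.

  seg 0: a=-1 b=8/5 c=0 d=-4/135
  seg 1: a=3 b=4/5 c=-4/15 d=-23/120
  seg 2: a=2 b=-77/30 c=-17/12 d=19/40
  seg 3: a=-5 b=-38/15 c=43/30 d=-43/270
S(31/4) = -3943/640

Δ: Δ0=4/3, Δ1=-1/2, Δ2=-7/2, Δ3=1/3
row 1: diag=10, rhs=-11; c'=1/5, d'=-11/10
row 2: denom=8−2·1/5=38/5; d'=(-18−2·-11/10)/(38/5)=-79/38
row 3: denom=10−2·5/19=180/19; d'=(23−2·-79/38)/(180/19)=43/15
back: M3=43/15
back: M2=-79/38−5/19·43/15=-17/6
back: M1=-11/10−1/5·-17/6=-8/15
M: M0=0, M1=-8/15, M2=-17/6, M3=43/15, M4=0
seg 0: a=-1, c=M0/2=0, d=(M1−M0)/(6·3)=-4/135, b=Δ0−h0·(2M0+M1)/6=8/5
seg 1: a=3, c=M1/2=-4/15, d=(M2−M1)/(6·2)=-23/120, b=Δ1−h1·(2M1+M2)/6=4/5
seg 2: a=2, c=M2/2=-17/12, d=(M3−M2)/(6·2)=19/40, b=Δ2−h2·(2M2+M3)/6=-77/30
seg 3: a=-5, c=M3/2=43/30, d=(M4−M3)/(6·3)=-43/270, b=Δ3−h3·(2M3+M4)/6=-38/15
t_q=31/4 → seg 3, τ=3/4; S=-5+-38/15·τ+43/30·τ²+-43/270·τ³=-3943/640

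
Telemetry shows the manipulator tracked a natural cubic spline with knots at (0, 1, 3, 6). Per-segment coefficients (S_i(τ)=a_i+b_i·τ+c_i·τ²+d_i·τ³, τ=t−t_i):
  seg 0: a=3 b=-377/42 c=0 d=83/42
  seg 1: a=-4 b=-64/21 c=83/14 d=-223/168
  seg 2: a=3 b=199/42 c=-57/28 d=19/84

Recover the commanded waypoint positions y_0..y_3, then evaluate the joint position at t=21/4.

y_0=3 y_1=-4 y_2=3 y_3=5
S(21/4) = 10629/1792

y_0 = S_0(0) = a_0 = 3
y_1 = S_1(0) = a_1 = -4
y_2 = S_2(0) = a_2 = 3
y_3 = S_2(3) = 5
t_q=21/4 is in segment 2 (τ=9/4); S_2(τ)=10629/1792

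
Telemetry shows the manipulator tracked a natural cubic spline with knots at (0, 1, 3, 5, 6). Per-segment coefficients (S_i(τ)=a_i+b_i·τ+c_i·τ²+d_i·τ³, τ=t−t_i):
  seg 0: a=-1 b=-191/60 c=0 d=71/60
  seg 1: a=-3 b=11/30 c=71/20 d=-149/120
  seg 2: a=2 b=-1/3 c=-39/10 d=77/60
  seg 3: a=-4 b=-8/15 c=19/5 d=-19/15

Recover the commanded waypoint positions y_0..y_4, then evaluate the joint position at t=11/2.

y_0=-1 y_1=-3 y_2=2 y_3=-4 y_4=-2
S(11/2) = -139/40

y_0 = S_0(0) = a_0 = -1
y_1 = S_1(0) = a_1 = -3
y_2 = S_2(0) = a_2 = 2
y_3 = S_3(0) = a_3 = -4
y_4 = S_3(1) = -2
t_q=11/2 is in segment 3 (τ=1/2); S_3(τ)=-139/40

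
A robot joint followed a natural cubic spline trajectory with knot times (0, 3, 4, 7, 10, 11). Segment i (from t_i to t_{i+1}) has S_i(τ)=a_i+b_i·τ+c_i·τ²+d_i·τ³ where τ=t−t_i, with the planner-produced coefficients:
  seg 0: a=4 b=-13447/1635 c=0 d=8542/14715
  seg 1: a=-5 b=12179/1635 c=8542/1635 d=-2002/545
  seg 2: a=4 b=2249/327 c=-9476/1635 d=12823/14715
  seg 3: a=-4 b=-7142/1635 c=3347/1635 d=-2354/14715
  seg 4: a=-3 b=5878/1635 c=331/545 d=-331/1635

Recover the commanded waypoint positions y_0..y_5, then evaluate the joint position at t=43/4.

y_0 = S_0(0) = a_0 = 4
y_1 = S_1(0) = a_1 = -5
y_2 = S_2(0) = a_2 = 4
y_3 = S_3(0) = a_3 = -4
y_4 = S_4(0) = a_4 = -3
y_5 = S_4(1) = 1
t_q=43/4 is in segment 4 (τ=3/4); S_4(τ)=-331/6976

y_0=4 y_1=-5 y_2=4 y_3=-4 y_4=-3 y_5=1
S(43/4) = -331/6976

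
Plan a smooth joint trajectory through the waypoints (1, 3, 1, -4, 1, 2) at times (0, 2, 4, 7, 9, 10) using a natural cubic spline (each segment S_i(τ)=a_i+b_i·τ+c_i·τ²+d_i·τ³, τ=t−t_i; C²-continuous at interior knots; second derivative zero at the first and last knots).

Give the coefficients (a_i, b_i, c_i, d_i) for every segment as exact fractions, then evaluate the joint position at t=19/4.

  seg 0: a=1 b=2011/1434 c=0 d=-577/5736
  seg 1: a=3 b=140/717 c=-577/956 d=17/5736
  seg 2: a=1 b=-3131/1434 c=-140/239 d=1087/4302
  seg 3: a=-4 b=806/717 c=807/478 d=-2869/5736
  seg 4: a=1 b=2689/1434 c=-1255/956 d=1255/2868
S(19/4) = -26323/30592

Δ: Δ0=1, Δ1=-1, Δ2=-5/3, Δ3=5/2, Δ4=1
row 1: diag=8, rhs=-12; c'=1/4, d'=-3/2
row 2: denom=10−2·1/4=19/2; d'=(-4−2·-3/2)/(19/2)=-2/19
row 3: denom=10−3·6/19=172/19; d'=(25−3·-2/19)/(172/19)=481/172
row 4: denom=6−2·19/86=239/43; d'=(-9−2·481/172)/(239/43)=-1255/478
back: M4=-1255/478
back: M3=481/172−19/86·-1255/478=807/239
back: M2=-2/19−6/19·807/239=-280/239
back: M1=-3/2−1/4·-280/239=-577/478
M: M0=0, M1=-577/478, M2=-280/239, M3=807/239, M4=-1255/478, M5=0
seg 0: a=1, c=M0/2=0, d=(M1−M0)/(6·2)=-577/5736, b=Δ0−h0·(2M0+M1)/6=2011/1434
seg 1: a=3, c=M1/2=-577/956, d=(M2−M1)/(6·2)=17/5736, b=Δ1−h1·(2M1+M2)/6=140/717
seg 2: a=1, c=M2/2=-140/239, d=(M3−M2)/(6·3)=1087/4302, b=Δ2−h2·(2M2+M3)/6=-3131/1434
seg 3: a=-4, c=M3/2=807/478, d=(M4−M3)/(6·2)=-2869/5736, b=Δ3−h3·(2M3+M4)/6=806/717
seg 4: a=1, c=M4/2=-1255/956, d=(M5−M4)/(6·1)=1255/2868, b=Δ4−h4·(2M4+M5)/6=2689/1434
t_q=19/4 → seg 2, τ=3/4; S=1+-3131/1434·τ+-140/239·τ²+1087/4302·τ³=-26323/30592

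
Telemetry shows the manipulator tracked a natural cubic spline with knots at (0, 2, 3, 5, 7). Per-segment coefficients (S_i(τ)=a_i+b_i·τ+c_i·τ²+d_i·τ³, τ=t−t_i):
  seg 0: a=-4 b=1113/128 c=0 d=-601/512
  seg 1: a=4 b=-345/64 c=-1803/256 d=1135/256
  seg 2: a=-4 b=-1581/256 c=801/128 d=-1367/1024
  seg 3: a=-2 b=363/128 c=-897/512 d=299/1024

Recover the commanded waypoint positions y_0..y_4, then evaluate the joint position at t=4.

y_0=-4 y_1=4 y_2=-4 y_3=-2 y_4=-1
S(4) = -5379/1024

y_0 = S_0(0) = a_0 = -4
y_1 = S_1(0) = a_1 = 4
y_2 = S_2(0) = a_2 = -4
y_3 = S_3(0) = a_3 = -2
y_4 = S_3(2) = -1
t_q=4 is in segment 2 (τ=1); S_2(τ)=-5379/1024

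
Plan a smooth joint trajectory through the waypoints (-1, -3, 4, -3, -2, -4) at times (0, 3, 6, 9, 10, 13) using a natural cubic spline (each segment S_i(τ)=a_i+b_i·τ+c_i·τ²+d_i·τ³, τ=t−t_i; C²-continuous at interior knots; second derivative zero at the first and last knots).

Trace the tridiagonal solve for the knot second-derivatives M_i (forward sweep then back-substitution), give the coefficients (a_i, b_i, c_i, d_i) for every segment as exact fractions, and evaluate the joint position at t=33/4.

  seg 0: a=-1 b=-543/283 c=0 d=1063/7641
  seg 1: a=-3 b=520/283 c=1063/849 d=-2768/7641
  seg 2: a=4 b=-122/283 c=-1705/849 d=3500/7641
  seg 3: a=-3 b=-32/283 c=1795/849 d=-850/849
  seg 4: a=-2 b=944/849 c=-755/849 d=755/7641
S(33/4) = -4345/2264

Δ: Δ0=-2/3, Δ1=7/3, Δ2=-7/3, Δ3=1, Δ4=-2/3
row 1: diag=12, rhs=18; c'=1/4, d'=3/2
row 2: denom=12−3·1/4=45/4; d'=(-28−3·3/2)/(45/4)=-26/9
row 3: denom=8−3·4/15=36/5; d'=(20−3·-26/9)/(36/5)=215/54
row 4: denom=8−1·5/36=283/36; d'=(-10−1·215/54)/(283/36)=-1510/849
back: M4=-1510/849
back: M3=215/54−5/36·-1510/849=3590/849
back: M2=-26/9−4/15·3590/849=-3410/849
back: M1=3/2−1/4·-3410/849=2126/849
M: M0=0, M1=2126/849, M2=-3410/849, M3=3590/849, M4=-1510/849, M5=0
seg 0: a=-1, c=M0/2=0, d=(M1−M0)/(6·3)=1063/7641, b=Δ0−h0·(2M0+M1)/6=-543/283
seg 1: a=-3, c=M1/2=1063/849, d=(M2−M1)/(6·3)=-2768/7641, b=Δ1−h1·(2M1+M2)/6=520/283
seg 2: a=4, c=M2/2=-1705/849, d=(M3−M2)/(6·3)=3500/7641, b=Δ2−h2·(2M2+M3)/6=-122/283
seg 3: a=-3, c=M3/2=1795/849, d=(M4−M3)/(6·1)=-850/849, b=Δ3−h3·(2M3+M4)/6=-32/283
seg 4: a=-2, c=M4/2=-755/849, d=(M5−M4)/(6·3)=755/7641, b=Δ4−h4·(2M4+M5)/6=944/849
t_q=33/4 → seg 2, τ=9/4; S=4+-122/283·τ+-1705/849·τ²+3500/7641·τ³=-4345/2264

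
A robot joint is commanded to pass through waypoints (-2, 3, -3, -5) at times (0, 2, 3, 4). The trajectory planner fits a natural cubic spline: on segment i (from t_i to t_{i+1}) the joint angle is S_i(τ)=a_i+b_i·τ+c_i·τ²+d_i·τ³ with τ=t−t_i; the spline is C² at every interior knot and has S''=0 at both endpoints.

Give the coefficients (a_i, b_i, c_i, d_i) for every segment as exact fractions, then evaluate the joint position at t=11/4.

  seg 0: a=-2 b=267/46 c=0 d=-19/23
  seg 1: a=3 b=-189/46 c=-114/23 d=141/46
  seg 2: a=-3 b=-111/23 c=195/46 d=-65/46
S(11/4) = -4641/2944

Δ: Δ0=5/2, Δ1=-6, Δ2=-2
row 1: diag=6, rhs=-51; c'=1/6, d'=-17/2
row 2: denom=4−1·1/6=23/6; d'=(24−1·-17/2)/(23/6)=195/23
back: M2=195/23
back: M1=-17/2−1/6·195/23=-228/23
M: M0=0, M1=-228/23, M2=195/23, M3=0
seg 0: a=-2, c=M0/2=0, d=(M1−M0)/(6·2)=-19/23, b=Δ0−h0·(2M0+M1)/6=267/46
seg 1: a=3, c=M1/2=-114/23, d=(M2−M1)/(6·1)=141/46, b=Δ1−h1·(2M1+M2)/6=-189/46
seg 2: a=-3, c=M2/2=195/46, d=(M3−M2)/(6·1)=-65/46, b=Δ2−h2·(2M2+M3)/6=-111/23
t_q=11/4 → seg 1, τ=3/4; S=3+-189/46·τ+-114/23·τ²+141/46·τ³=-4641/2944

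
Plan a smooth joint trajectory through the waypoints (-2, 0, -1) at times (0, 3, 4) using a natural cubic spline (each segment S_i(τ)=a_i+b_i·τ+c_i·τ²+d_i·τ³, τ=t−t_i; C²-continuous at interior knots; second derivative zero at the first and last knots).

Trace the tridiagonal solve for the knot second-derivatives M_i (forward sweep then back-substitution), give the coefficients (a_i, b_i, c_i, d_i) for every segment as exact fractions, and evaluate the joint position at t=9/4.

Δ: Δ0=2/3, Δ1=-1
row 1: diag=8, rhs=-10; c'=1/8, d'=-5/4
back: M1=-5/4
M: M0=0, M1=-5/4, M2=0
seg 0: a=-2, c=M0/2=0, d=(M1−M0)/(6·3)=-5/72, b=Δ0−h0·(2M0+M1)/6=31/24
seg 1: a=0, c=M1/2=-5/8, d=(M2−M1)/(6·1)=5/24, b=Δ1−h1·(2M1+M2)/6=-7/12
t_q=9/4 → seg 0, τ=9/4; S=-2+31/24·τ+0·τ²+-5/72·τ³=59/512

  seg 0: a=-2 b=31/24 c=0 d=-5/72
  seg 1: a=0 b=-7/12 c=-5/8 d=5/24
S(9/4) = 59/512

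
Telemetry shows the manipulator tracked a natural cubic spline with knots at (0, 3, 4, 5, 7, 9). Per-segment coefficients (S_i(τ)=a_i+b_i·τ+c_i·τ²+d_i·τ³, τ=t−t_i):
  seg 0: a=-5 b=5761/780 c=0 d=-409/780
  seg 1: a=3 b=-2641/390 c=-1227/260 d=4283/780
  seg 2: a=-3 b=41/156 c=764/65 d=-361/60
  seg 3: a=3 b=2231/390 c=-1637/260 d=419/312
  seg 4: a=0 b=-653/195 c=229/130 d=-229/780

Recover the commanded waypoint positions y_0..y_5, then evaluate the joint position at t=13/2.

y_0 = S_0(0) = a_0 = -5
y_1 = S_1(0) = a_1 = 3
y_2 = S_2(0) = a_2 = -3
y_3 = S_3(0) = a_3 = 3
y_4 = S_4(0) = a_4 = 0
y_5 = S_4(2) = -2
t_q=13/2 is in segment 3 (τ=3/2); S_3(τ)=623/320

y_0=-5 y_1=3 y_2=-3 y_3=3 y_4=0 y_5=-2
S(13/2) = 623/320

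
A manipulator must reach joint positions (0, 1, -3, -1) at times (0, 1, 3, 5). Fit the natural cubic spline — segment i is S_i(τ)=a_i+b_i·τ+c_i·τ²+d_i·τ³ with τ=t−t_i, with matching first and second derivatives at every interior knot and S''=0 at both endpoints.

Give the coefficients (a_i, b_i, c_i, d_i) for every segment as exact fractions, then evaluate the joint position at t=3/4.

Δ: Δ0=1, Δ1=-2, Δ2=1
row 1: diag=6, rhs=-18; c'=1/3, d'=-3
row 2: denom=8−2·1/3=22/3; d'=(18−2·-3)/(22/3)=36/11
back: M2=36/11
back: M1=-3−1/3·36/11=-45/11
M: M0=0, M1=-45/11, M2=36/11, M3=0
seg 0: a=0, c=M0/2=0, d=(M1−M0)/(6·1)=-15/22, b=Δ0−h0·(2M0+M1)/6=37/22
seg 1: a=1, c=M1/2=-45/22, d=(M2−M1)/(6·2)=27/44, b=Δ1−h1·(2M1+M2)/6=-4/11
seg 2: a=-3, c=M2/2=18/11, d=(M3−M2)/(6·2)=-3/11, b=Δ2−h2·(2M2+M3)/6=-13/11
t_q=3/4 → seg 0, τ=3/4; S=0+37/22·τ+0·τ²+-15/22·τ³=1371/1408

  seg 0: a=0 b=37/22 c=0 d=-15/22
  seg 1: a=1 b=-4/11 c=-45/22 d=27/44
  seg 2: a=-3 b=-13/11 c=18/11 d=-3/11
S(3/4) = 1371/1408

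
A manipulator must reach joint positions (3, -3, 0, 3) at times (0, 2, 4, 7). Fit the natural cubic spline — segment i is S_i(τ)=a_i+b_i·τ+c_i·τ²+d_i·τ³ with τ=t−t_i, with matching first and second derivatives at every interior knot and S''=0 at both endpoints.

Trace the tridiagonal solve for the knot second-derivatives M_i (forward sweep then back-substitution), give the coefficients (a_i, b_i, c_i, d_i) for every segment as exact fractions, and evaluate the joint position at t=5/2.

Δ: Δ0=-3, Δ1=3/2, Δ2=1
row 1: diag=8, rhs=27; c'=1/4, d'=27/8
row 2: denom=10−2·1/4=19/2; d'=(-3−2·27/8)/(19/2)=-39/38
back: M2=-39/38
back: M1=27/8−1/4·-39/38=69/19
M: M0=0, M1=69/19, M2=-39/38, M3=0
seg 0: a=3, c=M0/2=0, d=(M1−M0)/(6·2)=23/76, b=Δ0−h0·(2M0+M1)/6=-80/19
seg 1: a=-3, c=M1/2=69/38, d=(M2−M1)/(6·2)=-59/152, b=Δ1−h1·(2M1+M2)/6=-11/19
seg 2: a=0, c=M2/2=-39/76, d=(M3−M2)/(6·3)=13/228, b=Δ2−h2·(2M2+M3)/6=77/38
t_q=5/2 → seg 1, τ=1/2; S=-3+-11/19·τ+69/38·τ²+-59/152·τ³=-3507/1216

  seg 0: a=3 b=-80/19 c=0 d=23/76
  seg 1: a=-3 b=-11/19 c=69/38 d=-59/152
  seg 2: a=0 b=77/38 c=-39/76 d=13/228
S(5/2) = -3507/1216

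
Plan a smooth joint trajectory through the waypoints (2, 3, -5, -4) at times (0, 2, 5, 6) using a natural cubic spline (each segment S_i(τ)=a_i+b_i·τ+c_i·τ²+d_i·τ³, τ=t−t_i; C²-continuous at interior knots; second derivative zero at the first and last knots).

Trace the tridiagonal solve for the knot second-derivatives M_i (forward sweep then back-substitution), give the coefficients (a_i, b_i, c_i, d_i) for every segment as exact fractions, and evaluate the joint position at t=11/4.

Δ: Δ0=1/2, Δ1=-8/3, Δ2=1
row 1: diag=10, rhs=-19; c'=3/10, d'=-19/10
row 2: denom=8−3·3/10=71/10; d'=(22−3·-19/10)/(71/10)=277/71
back: M2=277/71
back: M1=-19/10−3/10·277/71=-218/71
M: M0=0, M1=-218/71, M2=277/71, M3=0
seg 0: a=2, c=M0/2=0, d=(M1−M0)/(6·2)=-109/426, b=Δ0−h0·(2M0+M1)/6=649/426
seg 1: a=3, c=M1/2=-109/71, d=(M2−M1)/(6·3)=55/142, b=Δ1−h1·(2M1+M2)/6=-659/426
seg 2: a=-5, c=M2/2=277/142, d=(M3−M2)/(6·1)=-277/426, b=Δ2−h2·(2M2+M3)/6=-64/213
t_q=11/4 → seg 1, τ=3/4; S=3+-659/426·τ+-109/71·τ²+55/142·τ³=10357/9088

  seg 0: a=2 b=649/426 c=0 d=-109/426
  seg 1: a=3 b=-659/426 c=-109/71 d=55/142
  seg 2: a=-5 b=-64/213 c=277/142 d=-277/426
S(11/4) = 10357/9088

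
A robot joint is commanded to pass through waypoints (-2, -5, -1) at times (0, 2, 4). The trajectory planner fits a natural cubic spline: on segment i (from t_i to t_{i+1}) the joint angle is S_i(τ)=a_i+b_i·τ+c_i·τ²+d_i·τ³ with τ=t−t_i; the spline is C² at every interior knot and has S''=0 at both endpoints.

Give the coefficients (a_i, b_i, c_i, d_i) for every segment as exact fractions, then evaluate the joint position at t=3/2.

Δ: Δ0=-3/2, Δ1=2
row 1: diag=8, rhs=21; c'=1/4, d'=21/8
back: M1=21/8
M: M0=0, M1=21/8, M2=0
seg 0: a=-2, c=M0/2=0, d=(M1−M0)/(6·2)=7/32, b=Δ0−h0·(2M0+M1)/6=-19/8
seg 1: a=-5, c=M1/2=21/16, d=(M2−M1)/(6·2)=-7/32, b=Δ1−h1·(2M1+M2)/6=1/4
t_q=3/2 → seg 0, τ=3/2; S=-2+-19/8·τ+0·τ²+7/32·τ³=-1235/256

  seg 0: a=-2 b=-19/8 c=0 d=7/32
  seg 1: a=-5 b=1/4 c=21/16 d=-7/32
S(3/2) = -1235/256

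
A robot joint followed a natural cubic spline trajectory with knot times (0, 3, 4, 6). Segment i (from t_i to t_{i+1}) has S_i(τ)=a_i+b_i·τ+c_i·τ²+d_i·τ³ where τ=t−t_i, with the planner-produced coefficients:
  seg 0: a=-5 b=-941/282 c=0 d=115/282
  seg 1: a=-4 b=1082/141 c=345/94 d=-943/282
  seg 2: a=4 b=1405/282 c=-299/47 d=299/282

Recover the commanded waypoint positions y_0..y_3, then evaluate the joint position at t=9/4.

y_0=-5 y_1=-4 y_2=4 y_3=-3
S(9/4) = -47303/6016

y_0 = S_0(0) = a_0 = -5
y_1 = S_1(0) = a_1 = -4
y_2 = S_2(0) = a_2 = 4
y_3 = S_2(2) = -3
t_q=9/4 is in segment 0 (τ=9/4); S_0(τ)=-47303/6016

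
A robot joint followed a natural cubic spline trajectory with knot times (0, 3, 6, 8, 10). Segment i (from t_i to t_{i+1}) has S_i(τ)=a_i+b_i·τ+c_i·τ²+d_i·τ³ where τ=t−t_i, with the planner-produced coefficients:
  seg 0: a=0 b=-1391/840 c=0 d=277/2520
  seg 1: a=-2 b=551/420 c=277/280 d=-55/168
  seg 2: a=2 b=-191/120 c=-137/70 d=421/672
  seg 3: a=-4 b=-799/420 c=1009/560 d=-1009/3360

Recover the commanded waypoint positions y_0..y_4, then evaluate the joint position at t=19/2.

y_0=0 y_1=-2 y_2=2 y_3=-4 y_4=-3
S(19/2) = -6833/1792

y_0 = S_0(0) = a_0 = 0
y_1 = S_1(0) = a_1 = -2
y_2 = S_2(0) = a_2 = 2
y_3 = S_3(0) = a_3 = -4
y_4 = S_3(2) = -3
t_q=19/2 is in segment 3 (τ=3/2); S_3(τ)=-6833/1792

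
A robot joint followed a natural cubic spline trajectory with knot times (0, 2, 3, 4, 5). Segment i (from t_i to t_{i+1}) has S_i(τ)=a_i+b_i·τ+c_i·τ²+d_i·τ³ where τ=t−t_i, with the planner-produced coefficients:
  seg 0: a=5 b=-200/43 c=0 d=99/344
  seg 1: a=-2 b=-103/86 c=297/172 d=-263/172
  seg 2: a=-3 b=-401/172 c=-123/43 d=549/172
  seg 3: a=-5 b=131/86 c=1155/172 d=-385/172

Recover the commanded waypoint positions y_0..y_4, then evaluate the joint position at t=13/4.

y_0=5 y_1=-2 y_2=-3 y_3=-5 y_4=1
S(13/4) = -40859/11008

y_0 = S_0(0) = a_0 = 5
y_1 = S_1(0) = a_1 = -2
y_2 = S_2(0) = a_2 = -3
y_3 = S_3(0) = a_3 = -5
y_4 = S_3(1) = 1
t_q=13/4 is in segment 2 (τ=1/4); S_2(τ)=-40859/11008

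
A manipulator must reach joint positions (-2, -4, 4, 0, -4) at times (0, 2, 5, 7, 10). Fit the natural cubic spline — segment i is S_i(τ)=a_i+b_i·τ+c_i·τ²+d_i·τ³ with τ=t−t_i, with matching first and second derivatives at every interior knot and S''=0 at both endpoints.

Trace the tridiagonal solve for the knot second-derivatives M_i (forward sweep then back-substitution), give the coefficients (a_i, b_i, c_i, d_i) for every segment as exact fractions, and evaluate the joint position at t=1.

Δ: Δ0=-1, Δ1=8/3, Δ2=-2, Δ3=-4/3
row 1: diag=10, rhs=22; c'=3/10, d'=11/5
row 2: denom=10−3·3/10=91/10; d'=(-28−3·11/5)/(91/10)=-346/91
row 3: denom=10−2·20/91=870/91; d'=(4−2·-346/91)/(870/91)=176/145
back: M3=176/145
back: M2=-346/91−20/91·176/145=-118/29
back: M1=11/5−3/10·-118/29=496/145
M: M0=0, M1=496/145, M2=-118/29, M3=176/145, M4=0
seg 0: a=-2, c=M0/2=0, d=(M1−M0)/(6·2)=124/435, b=Δ0−h0·(2M0+M1)/6=-931/435
seg 1: a=-4, c=M1/2=248/145, d=(M2−M1)/(6·3)=-181/435, b=Δ1−h1·(2M1+M2)/6=557/435
seg 2: a=4, c=M2/2=-59/29, d=(M3−M2)/(6·2)=383/870, b=Δ2−h2·(2M2+M3)/6=134/435
seg 3: a=0, c=M3/2=88/145, d=(M4−M3)/(6·3)=-88/1305, b=Δ3−h3·(2M3+M4)/6=-1108/435
t_q=1 → seg 0, τ=1; S=-2+-931/435·τ+0·τ²+124/435·τ³=-559/145

  seg 0: a=-2 b=-931/435 c=0 d=124/435
  seg 1: a=-4 b=557/435 c=248/145 d=-181/435
  seg 2: a=4 b=134/435 c=-59/29 d=383/870
  seg 3: a=0 b=-1108/435 c=88/145 d=-88/1305
S(1) = -559/145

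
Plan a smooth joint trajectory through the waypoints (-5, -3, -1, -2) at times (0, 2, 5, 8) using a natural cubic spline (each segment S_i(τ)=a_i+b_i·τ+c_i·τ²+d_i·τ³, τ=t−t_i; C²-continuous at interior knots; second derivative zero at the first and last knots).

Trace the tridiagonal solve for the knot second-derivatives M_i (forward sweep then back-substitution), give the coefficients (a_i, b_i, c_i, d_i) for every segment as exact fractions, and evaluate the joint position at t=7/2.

Δ: Δ0=1, Δ1=2/3, Δ2=-1/3
row 1: diag=10, rhs=-2; c'=3/10, d'=-1/5
row 2: denom=12−3·3/10=111/10; d'=(-6−3·-1/5)/(111/10)=-18/37
back: M2=-18/37
back: M1=-1/5−3/10·-18/37=-2/37
M: M0=0, M1=-2/37, M2=-18/37, M3=0
seg 0: a=-5, c=M0/2=0, d=(M1−M0)/(6·2)=-1/222, b=Δ0−h0·(2M0+M1)/6=113/111
seg 1: a=-3, c=M1/2=-1/37, d=(M2−M1)/(6·3)=-8/333, b=Δ1−h1·(2M1+M2)/6=107/111
seg 2: a=-1, c=M2/2=-9/37, d=(M3−M2)/(6·3)=1/37, b=Δ2−h2·(2M2+M3)/6=17/111
t_q=7/2 → seg 1, τ=3/2; S=-3+107/111·τ+-1/37·τ²+-8/333·τ³=-251/148

  seg 0: a=-5 b=113/111 c=0 d=-1/222
  seg 1: a=-3 b=107/111 c=-1/37 d=-8/333
  seg 2: a=-1 b=17/111 c=-9/37 d=1/37
S(7/2) = -251/148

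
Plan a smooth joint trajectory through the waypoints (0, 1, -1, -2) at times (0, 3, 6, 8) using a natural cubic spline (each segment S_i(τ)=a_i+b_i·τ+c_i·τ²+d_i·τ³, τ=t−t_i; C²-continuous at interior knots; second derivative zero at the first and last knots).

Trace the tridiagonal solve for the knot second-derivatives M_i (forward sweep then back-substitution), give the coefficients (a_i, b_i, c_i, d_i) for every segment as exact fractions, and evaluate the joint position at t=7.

Δ: Δ0=1/3, Δ1=-2/3, Δ2=-1/2
row 1: diag=12, rhs=-6; c'=1/4, d'=-1/2
row 2: denom=10−3·1/4=37/4; d'=(1−3·-1/2)/(37/4)=10/37
back: M2=10/37
back: M1=-1/2−1/4·10/37=-21/37
M: M0=0, M1=-21/37, M2=10/37, M3=0
seg 0: a=0, c=M0/2=0, d=(M1−M0)/(6·3)=-7/222, b=Δ0−h0·(2M0+M1)/6=137/222
seg 1: a=1, c=M1/2=-21/74, d=(M2−M1)/(6·3)=31/666, b=Δ1−h1·(2M1+M2)/6=-26/111
seg 2: a=-1, c=M2/2=5/37, d=(M3−M2)/(6·2)=-5/222, b=Δ2−h2·(2M2+M3)/6=-151/222
t_q=7 → seg 2, τ=1; S=-1+-151/222·τ+5/37·τ²+-5/222·τ³=-58/37

  seg 0: a=0 b=137/222 c=0 d=-7/222
  seg 1: a=1 b=-26/111 c=-21/74 d=31/666
  seg 2: a=-1 b=-151/222 c=5/37 d=-5/222
S(7) = -58/37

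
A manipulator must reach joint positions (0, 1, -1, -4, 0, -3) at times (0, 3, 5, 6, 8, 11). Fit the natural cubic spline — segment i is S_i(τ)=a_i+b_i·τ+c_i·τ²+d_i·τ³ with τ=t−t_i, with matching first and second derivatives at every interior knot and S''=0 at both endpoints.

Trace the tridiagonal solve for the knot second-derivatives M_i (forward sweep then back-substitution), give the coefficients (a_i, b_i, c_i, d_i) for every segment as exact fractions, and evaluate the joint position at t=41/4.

  seg 0: a=0 b=109/253 c=0 d=-74/6831
  seg 1: a=1 b=35/253 c=-74/759 d=-179/759
  seg 2: a=-1 b=-2339/759 c=-1148/759 d=110/69
  seg 3: a=-4 b=-335/253 c=2482/759 d=-2441/3036
  seg 4: a=0 b=1600/759 c=-2359/1518 d=2359/13662
S(41/4) = -37479/32384

Δ: Δ0=1/3, Δ1=-1, Δ2=-3, Δ3=2, Δ4=-1
row 1: diag=10, rhs=-8; c'=1/5, d'=-4/5
row 2: denom=6−2·1/5=28/5; d'=(-12−2·-4/5)/(28/5)=-13/7
row 3: denom=6−1·5/28=163/28; d'=(30−1·-13/7)/(163/28)=892/163
row 4: denom=10−2·56/163=1518/163; d'=(-18−2·892/163)/(1518/163)=-2359/759
back: M4=-2359/759
back: M3=892/163−56/163·-2359/759=4964/759
back: M2=-13/7−5/28·4964/759=-2296/759
back: M1=-4/5−1/5·-2296/759=-148/759
M: M0=0, M1=-148/759, M2=-2296/759, M3=4964/759, M4=-2359/759, M5=0
seg 0: a=0, c=M0/2=0, d=(M1−M0)/(6·3)=-74/6831, b=Δ0−h0·(2M0+M1)/6=109/253
seg 1: a=1, c=M1/2=-74/759, d=(M2−M1)/(6·2)=-179/759, b=Δ1−h1·(2M1+M2)/6=35/253
seg 2: a=-1, c=M2/2=-1148/759, d=(M3−M2)/(6·1)=110/69, b=Δ2−h2·(2M2+M3)/6=-2339/759
seg 3: a=-4, c=M3/2=2482/759, d=(M4−M3)/(6·2)=-2441/3036, b=Δ3−h3·(2M3+M4)/6=-335/253
seg 4: a=0, c=M4/2=-2359/1518, d=(M5−M4)/(6·3)=2359/13662, b=Δ4−h4·(2M4+M5)/6=1600/759
t_q=41/4 → seg 4, τ=9/4; S=0+1600/759·τ+-2359/1518·τ²+2359/13662·τ³=-37479/32384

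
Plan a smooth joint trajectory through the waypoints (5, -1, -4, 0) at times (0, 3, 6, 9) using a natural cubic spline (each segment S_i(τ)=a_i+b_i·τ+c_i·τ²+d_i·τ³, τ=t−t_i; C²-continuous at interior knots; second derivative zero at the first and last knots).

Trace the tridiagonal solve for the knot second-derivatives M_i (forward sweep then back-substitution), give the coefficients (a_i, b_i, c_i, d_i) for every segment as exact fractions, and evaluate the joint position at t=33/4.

  seg 0: a=5 b=-19/9 c=0 d=1/81
  seg 1: a=-1 b=-16/9 c=1/9 d=4/81
  seg 2: a=-4 b=2/9 c=5/9 d=-5/81
S(33/4) = -89/64

Δ: Δ0=-2, Δ1=-1, Δ2=4/3
row 1: diag=12, rhs=6; c'=1/4, d'=1/2
row 2: denom=12−3·1/4=45/4; d'=(14−3·1/2)/(45/4)=10/9
back: M2=10/9
back: M1=1/2−1/4·10/9=2/9
M: M0=0, M1=2/9, M2=10/9, M3=0
seg 0: a=5, c=M0/2=0, d=(M1−M0)/(6·3)=1/81, b=Δ0−h0·(2M0+M1)/6=-19/9
seg 1: a=-1, c=M1/2=1/9, d=(M2−M1)/(6·3)=4/81, b=Δ1−h1·(2M1+M2)/6=-16/9
seg 2: a=-4, c=M2/2=5/9, d=(M3−M2)/(6·3)=-5/81, b=Δ2−h2·(2M2+M3)/6=2/9
t_q=33/4 → seg 2, τ=9/4; S=-4+2/9·τ+5/9·τ²+-5/81·τ³=-89/64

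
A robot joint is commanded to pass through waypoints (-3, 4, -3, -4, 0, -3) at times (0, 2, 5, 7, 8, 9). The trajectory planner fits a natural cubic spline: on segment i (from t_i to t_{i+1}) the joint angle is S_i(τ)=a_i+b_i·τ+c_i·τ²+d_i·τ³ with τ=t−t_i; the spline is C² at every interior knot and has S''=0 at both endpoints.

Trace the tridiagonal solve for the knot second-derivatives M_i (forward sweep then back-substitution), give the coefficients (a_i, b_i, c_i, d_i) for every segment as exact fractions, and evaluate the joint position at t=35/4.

  seg 0: a=-3 b=55291/11598 c=0 d=-7349/23196
  seg 1: a=4 b=11197/11598 c=-7349/3866 d=1549/5799
  seg 2: a=-3 b=-37439/11598 c=1945/3866 d=9985/23196
  seg 3: a=-4 b=45811/11598 c=5965/1933 d=-35209/11598
  seg 4: a=0 b=5882/5799 c=-23279/3866 d=23279/11598
S(35/4) = -440309/247424

Δ: Δ0=7/2, Δ1=-7/3, Δ2=-1/2, Δ3=4, Δ4=-3
row 1: diag=10, rhs=-35; c'=3/10, d'=-7/2
row 2: denom=10−3·3/10=91/10; d'=(11−3·-7/2)/(91/10)=215/91
row 3: denom=6−2·20/91=506/91; d'=(27−2·215/91)/(506/91)=2027/506
row 4: denom=4−1·91/506=1933/506; d'=(-42−1·2027/506)/(1933/506)=-23279/1933
back: M4=-23279/1933
back: M3=2027/506−91/506·-23279/1933=11930/1933
back: M2=215/91−20/91·11930/1933=1945/1933
back: M1=-7/2−3/10·1945/1933=-7349/1933
M: M0=0, M1=-7349/1933, M2=1945/1933, M3=11930/1933, M4=-23279/1933, M5=0
seg 0: a=-3, c=M0/2=0, d=(M1−M0)/(6·2)=-7349/23196, b=Δ0−h0·(2M0+M1)/6=55291/11598
seg 1: a=4, c=M1/2=-7349/3866, d=(M2−M1)/(6·3)=1549/5799, b=Δ1−h1·(2M1+M2)/6=11197/11598
seg 2: a=-3, c=M2/2=1945/3866, d=(M3−M2)/(6·2)=9985/23196, b=Δ2−h2·(2M2+M3)/6=-37439/11598
seg 3: a=-4, c=M3/2=5965/1933, d=(M4−M3)/(6·1)=-35209/11598, b=Δ3−h3·(2M3+M4)/6=45811/11598
seg 4: a=0, c=M4/2=-23279/3866, d=(M5−M4)/(6·1)=23279/11598, b=Δ4−h4·(2M4+M5)/6=5882/5799
t_q=35/4 → seg 4, τ=3/4; S=0+5882/5799·τ+-23279/3866·τ²+23279/11598·τ³=-440309/247424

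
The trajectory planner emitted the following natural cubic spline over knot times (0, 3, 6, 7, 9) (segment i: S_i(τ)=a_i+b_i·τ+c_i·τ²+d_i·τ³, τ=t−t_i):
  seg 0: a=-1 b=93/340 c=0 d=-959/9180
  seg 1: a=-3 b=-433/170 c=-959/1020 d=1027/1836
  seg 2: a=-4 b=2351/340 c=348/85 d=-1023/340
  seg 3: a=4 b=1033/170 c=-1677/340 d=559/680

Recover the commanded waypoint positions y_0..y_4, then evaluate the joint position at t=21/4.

y_0 = S_0(0) = a_0 = -1
y_1 = S_1(0) = a_1 = -3
y_2 = S_2(0) = a_2 = -4
y_3 = S_3(0) = a_3 = 4
y_4 = S_3(2) = 3
t_q=21/4 is in segment 1 (τ=9/4); S_1(τ)=-154911/21760

y_0=-1 y_1=-3 y_2=-4 y_3=4 y_4=3
S(21/4) = -154911/21760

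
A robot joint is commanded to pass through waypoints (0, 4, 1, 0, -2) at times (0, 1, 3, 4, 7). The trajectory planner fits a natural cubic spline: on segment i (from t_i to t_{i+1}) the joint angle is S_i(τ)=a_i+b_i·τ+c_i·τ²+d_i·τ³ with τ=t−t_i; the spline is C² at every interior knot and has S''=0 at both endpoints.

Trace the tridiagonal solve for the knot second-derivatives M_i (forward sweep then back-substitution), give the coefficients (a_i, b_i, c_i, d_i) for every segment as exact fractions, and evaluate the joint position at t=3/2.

Δ: Δ0=4, Δ1=-3/2, Δ2=-1, Δ3=-2/3
row 1: diag=6, rhs=-33; c'=1/3, d'=-11/2
row 2: denom=6−2·1/3=16/3; d'=(3−2·-11/2)/(16/3)=21/8
row 3: denom=8−1·3/16=125/16; d'=(2−1·21/8)/(125/16)=-2/25
back: M3=-2/25
back: M2=21/8−3/16·-2/25=66/25
back: M1=-11/2−1/3·66/25=-319/50
M: M0=0, M1=-319/50, M2=66/25, M3=-2/25, M4=0
seg 0: a=0, c=M0/2=0, d=(M1−M0)/(6·1)=-319/300, b=Δ0−h0·(2M0+M1)/6=1519/300
seg 1: a=4, c=M1/2=-319/100, d=(M2−M1)/(6·2)=451/600, b=Δ1−h1·(2M1+M2)/6=281/150
seg 2: a=1, c=M2/2=33/25, d=(M3−M2)/(6·1)=-34/75, b=Δ2−h2·(2M2+M3)/6=-28/15
seg 3: a=0, c=M3/2=-1/25, d=(M4−M3)/(6·3)=1/225, b=Δ3−h3·(2M3+M4)/6=-44/75
t_q=3/2 → seg 1, τ=1/2; S=4+281/150·τ+-319/100·τ²+451/600·τ³=6773/1600

  seg 0: a=0 b=1519/300 c=0 d=-319/300
  seg 1: a=4 b=281/150 c=-319/100 d=451/600
  seg 2: a=1 b=-28/15 c=33/25 d=-34/75
  seg 3: a=0 b=-44/75 c=-1/25 d=1/225
S(3/2) = 6773/1600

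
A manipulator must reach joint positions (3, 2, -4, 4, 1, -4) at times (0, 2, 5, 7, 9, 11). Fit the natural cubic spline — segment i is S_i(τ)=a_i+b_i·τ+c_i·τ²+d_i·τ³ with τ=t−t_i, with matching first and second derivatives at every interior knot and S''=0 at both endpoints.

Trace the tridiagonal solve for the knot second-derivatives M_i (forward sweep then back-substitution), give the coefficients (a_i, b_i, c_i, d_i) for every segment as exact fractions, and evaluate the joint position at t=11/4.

Δ: Δ0=-1/2, Δ1=-2, Δ2=4, Δ3=-3/2, Δ4=-5/2
row 1: diag=10, rhs=-9; c'=3/10, d'=-9/10
row 2: denom=10−3·3/10=91/10; d'=(36−3·-9/10)/(91/10)=387/91
row 3: denom=8−2·20/91=688/91; d'=(-33−2·387/91)/(688/91)=-3777/688
row 4: denom=8−2·91/344=1285/172; d'=(-6−2·-3777/688)/(1285/172)=1713/2570
back: M4=1713/2570
back: M3=-3777/688−91/344·1713/2570=-7281/1285
back: M2=387/91−20/91·-7281/1285=1413/257
back: M1=-9/10−3/10·1413/257=-3276/1285
M: M0=0, M1=-3276/1285, M2=1413/257, M3=-7281/1285, M4=1713/2570, M5=0
seg 0: a=3, c=M0/2=0, d=(M1−M0)/(6·2)=-273/1285, b=Δ0−h0·(2M0+M1)/6=899/2570
seg 1: a=2, c=M1/2=-1638/1285, d=(M2−M1)/(6·3)=1149/2570, b=Δ1−h1·(2M1+M2)/6=-5653/2570
seg 2: a=-4, c=M2/2=1413/514, d=(M3−M2)/(6·2)=-2391/2570, b=Δ2−h2·(2M2+M3)/6=2857/1285
seg 3: a=4, c=M3/2=-7281/2570, d=(M4−M3)/(6·2)=1085/2056, b=Δ3−h3·(2M3+M4)/6=2641/1285
seg 4: a=1, c=M4/2=1713/5140, d=(M5−M4)/(6·2)=-571/10280, b=Δ4−h4·(2M4+M5)/6=-7567/2570
t_q=11/4 → seg 1, τ=3/4; S=2+-5653/2570·τ+-1638/1285·τ²+1149/2570·τ³=-29297/164480

  seg 0: a=3 b=899/2570 c=0 d=-273/1285
  seg 1: a=2 b=-5653/2570 c=-1638/1285 d=1149/2570
  seg 2: a=-4 b=2857/1285 c=1413/514 d=-2391/2570
  seg 3: a=4 b=2641/1285 c=-7281/2570 d=1085/2056
  seg 4: a=1 b=-7567/2570 c=1713/5140 d=-571/10280
S(11/4) = -29297/164480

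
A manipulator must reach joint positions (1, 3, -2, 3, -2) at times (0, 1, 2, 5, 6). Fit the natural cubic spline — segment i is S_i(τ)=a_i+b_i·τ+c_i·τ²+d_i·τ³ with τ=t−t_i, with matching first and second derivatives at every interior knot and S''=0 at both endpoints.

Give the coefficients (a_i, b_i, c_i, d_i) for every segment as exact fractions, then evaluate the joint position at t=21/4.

Δ: Δ0=2, Δ1=-5, Δ2=5/3, Δ3=-5
row 1: diag=4, rhs=-42; c'=1/4, d'=-21/2
row 2: denom=8−1·1/4=31/4; d'=(40−1·-21/2)/(31/4)=202/31
row 3: denom=8−3·12/31=212/31; d'=(-40−3·202/31)/(212/31)=-923/106
back: M3=-923/106
back: M2=202/31−12/31·-923/106=524/53
back: M1=-21/2−1/4·524/53=-1375/106
M: M0=0, M1=-1375/106, M2=524/53, M3=-923/106, M4=0
seg 0: a=1, c=M0/2=0, d=(M1−M0)/(6·1)=-1375/636, b=Δ0−h0·(2M0+M1)/6=2647/636
seg 1: a=3, c=M1/2=-1375/212, d=(M2−M1)/(6·1)=2423/636, b=Δ1−h1·(2M1+M2)/6=-739/318
seg 2: a=-2, c=M2/2=262/53, d=(M3−M2)/(6·3)=-219/212, b=Δ2−h2·(2M2+M3)/6=-2459/636
seg 3: a=3, c=M3/2=-923/212, d=(M4−M3)/(6·1)=923/636, b=Δ3−h3·(2M3+M4)/6=-667/318
t_q=21/4 → seg 3, τ=1/4; S=3+-667/318·τ+-923/212·τ²+923/636·τ³=30205/13568

  seg 0: a=1 b=2647/636 c=0 d=-1375/636
  seg 1: a=3 b=-739/318 c=-1375/212 d=2423/636
  seg 2: a=-2 b=-2459/636 c=262/53 d=-219/212
  seg 3: a=3 b=-667/318 c=-923/212 d=923/636
S(21/4) = 30205/13568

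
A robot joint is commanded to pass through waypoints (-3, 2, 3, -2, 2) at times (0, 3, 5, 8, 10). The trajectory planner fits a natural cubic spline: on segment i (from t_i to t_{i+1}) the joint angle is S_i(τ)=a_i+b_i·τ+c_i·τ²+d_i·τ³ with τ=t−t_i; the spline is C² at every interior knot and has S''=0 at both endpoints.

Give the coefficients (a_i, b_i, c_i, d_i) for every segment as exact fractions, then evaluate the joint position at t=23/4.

Δ: Δ0=5/3, Δ1=1/2, Δ2=-5/3, Δ3=2
row 1: diag=10, rhs=-7; c'=1/5, d'=-7/10
row 2: denom=10−2·1/5=48/5; d'=(-13−2·-7/10)/(48/5)=-29/24
row 3: denom=10−3·5/16=145/16; d'=(22−3·-29/24)/(145/16)=82/29
back: M3=82/29
back: M2=-29/24−5/16·82/29=-182/87
back: M1=-7/10−1/5·-182/87=-49/174
M: M0=0, M1=-49/174, M2=-182/87, M3=82/29, M4=0
seg 0: a=-3, c=M0/2=0, d=(M1−M0)/(6·3)=-49/3132, b=Δ0−h0·(2M0+M1)/6=629/348
seg 1: a=2, c=M1/2=-49/348, d=(M2−M1)/(6·2)=-35/232, b=Δ1−h1·(2M1+M2)/6=241/174
seg 2: a=3, c=M2/2=-91/87, d=(M3−M2)/(6·3)=214/783, b=Δ2−h2·(2M2+M3)/6=-86/87
seg 3: a=-2, c=M3/2=41/29, d=(M4−M3)/(6·2)=-41/174, b=Δ3−h3·(2M3+M4)/6=10/87
t_q=23/4 → seg 2, τ=3/4; S=3+-86/87·τ+-91/87·τ²+214/783·τ³=1657/928

  seg 0: a=-3 b=629/348 c=0 d=-49/3132
  seg 1: a=2 b=241/174 c=-49/348 d=-35/232
  seg 2: a=3 b=-86/87 c=-91/87 d=214/783
  seg 3: a=-2 b=10/87 c=41/29 d=-41/174
S(23/4) = 1657/928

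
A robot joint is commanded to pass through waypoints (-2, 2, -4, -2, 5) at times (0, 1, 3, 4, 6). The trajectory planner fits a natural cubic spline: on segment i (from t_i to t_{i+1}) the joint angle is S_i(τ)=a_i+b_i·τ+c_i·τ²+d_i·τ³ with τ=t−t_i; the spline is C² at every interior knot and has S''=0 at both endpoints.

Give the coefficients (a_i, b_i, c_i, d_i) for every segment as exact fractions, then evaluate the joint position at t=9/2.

  seg 0: a=-2 b=523/93 c=0 d=-151/93
  seg 1: a=2 b=70/93 c=-151/31 d=557/372
  seg 2: a=-4 b=-71/93 c=255/62 d=-251/186
  seg 3: a=-2 b=635/186 c=2/31 d=-1/93
S(9/2) = -69/248

Δ: Δ0=4, Δ1=-3, Δ2=2, Δ3=7/2
row 1: diag=6, rhs=-42; c'=1/3, d'=-7
row 2: denom=6−2·1/3=16/3; d'=(30−2·-7)/(16/3)=33/4
row 3: denom=6−1·3/16=93/16; d'=(9−1·33/4)/(93/16)=4/31
back: M3=4/31
back: M2=33/4−3/16·4/31=255/31
back: M1=-7−1/3·255/31=-302/31
M: M0=0, M1=-302/31, M2=255/31, M3=4/31, M4=0
seg 0: a=-2, c=M0/2=0, d=(M1−M0)/(6·1)=-151/93, b=Δ0−h0·(2M0+M1)/6=523/93
seg 1: a=2, c=M1/2=-151/31, d=(M2−M1)/(6·2)=557/372, b=Δ1−h1·(2M1+M2)/6=70/93
seg 2: a=-4, c=M2/2=255/62, d=(M3−M2)/(6·1)=-251/186, b=Δ2−h2·(2M2+M3)/6=-71/93
seg 3: a=-2, c=M3/2=2/31, d=(M4−M3)/(6·2)=-1/93, b=Δ3−h3·(2M3+M4)/6=635/186
t_q=9/2 → seg 3, τ=1/2; S=-2+635/186·τ+2/31·τ²+-1/93·τ³=-69/248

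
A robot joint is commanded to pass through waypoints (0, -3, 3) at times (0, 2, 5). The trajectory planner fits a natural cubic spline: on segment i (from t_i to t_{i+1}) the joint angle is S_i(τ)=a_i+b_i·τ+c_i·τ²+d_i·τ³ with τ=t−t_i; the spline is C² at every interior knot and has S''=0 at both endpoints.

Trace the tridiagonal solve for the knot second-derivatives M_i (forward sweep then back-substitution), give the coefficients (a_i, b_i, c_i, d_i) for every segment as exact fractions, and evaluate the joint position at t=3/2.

  seg 0: a=0 b=-11/5 c=0 d=7/40
  seg 1: a=-3 b=-1/10 c=21/20 d=-7/60
S(3/2) = -867/320

Δ: Δ0=-3/2, Δ1=2
row 1: diag=10, rhs=21; c'=3/10, d'=21/10
back: M1=21/10
M: M0=0, M1=21/10, M2=0
seg 0: a=0, c=M0/2=0, d=(M1−M0)/(6·2)=7/40, b=Δ0−h0·(2M0+M1)/6=-11/5
seg 1: a=-3, c=M1/2=21/20, d=(M2−M1)/(6·3)=-7/60, b=Δ1−h1·(2M1+M2)/6=-1/10
t_q=3/2 → seg 0, τ=3/2; S=0+-11/5·τ+0·τ²+7/40·τ³=-867/320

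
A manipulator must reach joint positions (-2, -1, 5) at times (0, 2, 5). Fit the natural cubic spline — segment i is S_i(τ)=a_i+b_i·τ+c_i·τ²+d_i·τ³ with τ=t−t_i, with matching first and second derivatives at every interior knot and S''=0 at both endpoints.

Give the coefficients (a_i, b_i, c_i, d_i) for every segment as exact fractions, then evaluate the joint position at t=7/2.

  seg 0: a=-2 b=1/5 c=0 d=3/40
  seg 1: a=-1 b=11/10 c=9/20 d=-1/20
S(7/2) = 239/160

Δ: Δ0=1/2, Δ1=2
row 1: diag=10, rhs=9; c'=3/10, d'=9/10
back: M1=9/10
M: M0=0, M1=9/10, M2=0
seg 0: a=-2, c=M0/2=0, d=(M1−M0)/(6·2)=3/40, b=Δ0−h0·(2M0+M1)/6=1/5
seg 1: a=-1, c=M1/2=9/20, d=(M2−M1)/(6·3)=-1/20, b=Δ1−h1·(2M1+M2)/6=11/10
t_q=7/2 → seg 1, τ=3/2; S=-1+11/10·τ+9/20·τ²+-1/20·τ³=239/160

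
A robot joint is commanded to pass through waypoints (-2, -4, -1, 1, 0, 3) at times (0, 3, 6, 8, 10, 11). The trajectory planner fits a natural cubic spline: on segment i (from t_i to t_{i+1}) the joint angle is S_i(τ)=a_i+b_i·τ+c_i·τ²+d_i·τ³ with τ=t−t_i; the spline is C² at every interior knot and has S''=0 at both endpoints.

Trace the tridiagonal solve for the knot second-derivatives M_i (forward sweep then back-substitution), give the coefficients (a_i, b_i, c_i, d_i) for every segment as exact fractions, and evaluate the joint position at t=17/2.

  seg 0: a=-2 b=-1214/1149 c=0 d=448/10341
  seg 1: a=-4 b=130/1149 c=448/1149 d=-325/10341
  seg 2: a=-1 b=1843/1149 c=41/383 d=-235/1149
  seg 3: a=1 b=-485/1149 c=-429/383 d=4969/9192
  seg 4: a=0 b=3641/2298 c=3253/1532 d=-3253/4596
S(17/2) = 14131/24512

Δ: Δ0=-2/3, Δ1=1, Δ2=1, Δ3=-1/2, Δ4=3
row 1: diag=12, rhs=10; c'=1/4, d'=5/6
row 2: denom=10−3·1/4=37/4; d'=(0−3·5/6)/(37/4)=-10/37
row 3: denom=8−2·8/37=280/37; d'=(-9−2·-10/37)/(280/37)=-313/280
row 4: denom=6−2·37/140=383/70; d'=(21−2·-313/280)/(383/70)=3253/766
back: M4=3253/766
back: M3=-313/280−37/140·3253/766=-858/383
back: M2=-10/37−8/37·-858/383=82/383
back: M1=5/6−1/4·82/383=896/1149
M: M0=0, M1=896/1149, M2=82/383, M3=-858/383, M4=3253/766, M5=0
seg 0: a=-2, c=M0/2=0, d=(M1−M0)/(6·3)=448/10341, b=Δ0−h0·(2M0+M1)/6=-1214/1149
seg 1: a=-4, c=M1/2=448/1149, d=(M2−M1)/(6·3)=-325/10341, b=Δ1−h1·(2M1+M2)/6=130/1149
seg 2: a=-1, c=M2/2=41/383, d=(M3−M2)/(6·2)=-235/1149, b=Δ2−h2·(2M2+M3)/6=1843/1149
seg 3: a=1, c=M3/2=-429/383, d=(M4−M3)/(6·2)=4969/9192, b=Δ3−h3·(2M3+M4)/6=-485/1149
seg 4: a=0, c=M4/2=3253/1532, d=(M5−M4)/(6·1)=-3253/4596, b=Δ4−h4·(2M4+M5)/6=3641/2298
t_q=17/2 → seg 3, τ=1/2; S=1+-485/1149·τ+-429/383·τ²+4969/9192·τ³=14131/24512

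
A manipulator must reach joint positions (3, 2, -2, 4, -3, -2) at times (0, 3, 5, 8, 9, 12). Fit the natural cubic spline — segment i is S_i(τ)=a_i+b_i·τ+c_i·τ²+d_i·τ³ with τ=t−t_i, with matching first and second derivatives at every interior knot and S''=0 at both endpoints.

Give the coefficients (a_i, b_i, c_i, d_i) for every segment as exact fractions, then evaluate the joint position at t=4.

Δ: Δ0=-1/3, Δ1=-2, Δ2=2, Δ3=-7, Δ4=1/3
row 1: diag=10, rhs=-10; c'=1/5, d'=-1
row 2: denom=10−2·1/5=48/5; d'=(24−2·-1)/(48/5)=65/24
row 3: denom=8−3·5/16=113/16; d'=(-54−3·65/24)/(113/16)=-994/113
row 4: denom=8−1·16/113=888/113; d'=(44−1·-994/113)/(888/113)=2983/444
back: M4=2983/444
back: M3=-994/113−16/113·2983/444=-1082/111
back: M2=65/24−5/16·-1082/111=2555/444
back: M1=-1−1/5·2555/444=-955/444
M: M0=0, M1=-955/444, M2=2555/444, M3=-1082/111, M4=2983/444, M5=0
seg 0: a=3, c=M0/2=0, d=(M1−M0)/(6·3)=-955/7992, b=Δ0−h0·(2M0+M1)/6=659/888
seg 1: a=2, c=M1/2=-955/888, d=(M2−M1)/(6·2)=195/296, b=Δ1−h1·(2M1+M2)/6=-1103/444
seg 2: a=-2, c=M2/2=2555/888, d=(M3−M2)/(6·3)=-6883/7992, b=Δ2−h2·(2M2+M3)/6=497/444
seg 3: a=4, c=M3/2=-541/111, d=(M4−M3)/(6·1)=2437/888, b=Δ3−h3·(2M3+M4)/6=-4325/888
seg 4: a=-3, c=M4/2=2983/888, d=(M5−M4)/(6·3)=-2983/7992, b=Δ4−h4·(2M4+M5)/6=-945/148
t_q=4 → seg 1, τ=1; S=2+-1103/444·τ+-955/888·τ²+195/296·τ³=-100/111

  seg 0: a=3 b=659/888 c=0 d=-955/7992
  seg 1: a=2 b=-1103/444 c=-955/888 d=195/296
  seg 2: a=-2 b=497/444 c=2555/888 d=-6883/7992
  seg 3: a=4 b=-4325/888 c=-541/111 d=2437/888
  seg 4: a=-3 b=-945/148 c=2983/888 d=-2983/7992
S(4) = -100/111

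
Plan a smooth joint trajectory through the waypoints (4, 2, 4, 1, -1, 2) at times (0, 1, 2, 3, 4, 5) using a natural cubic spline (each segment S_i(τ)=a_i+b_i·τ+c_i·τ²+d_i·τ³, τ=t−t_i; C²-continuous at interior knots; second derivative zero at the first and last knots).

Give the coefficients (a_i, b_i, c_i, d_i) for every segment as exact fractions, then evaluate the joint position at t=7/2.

Δ: Δ0=-2, Δ1=2, Δ2=-3, Δ3=-2, Δ4=3
row 1: diag=4, rhs=24; c'=1/4, d'=6
row 2: denom=4−1·1/4=15/4; d'=(-30−1·6)/(15/4)=-48/5
row 3: denom=4−1·4/15=56/15; d'=(6−1·-48/5)/(56/15)=117/28
row 4: denom=4−1·15/56=209/56; d'=(30−1·117/28)/(209/56)=1446/209
back: M4=1446/209
back: M3=117/28−15/56·1446/209=486/209
back: M2=-48/5−4/15·486/209=-2136/209
back: M1=6−1/4·-2136/209=1788/209
M: M0=0, M1=1788/209, M2=-2136/209, M3=486/209, M4=1446/209, M5=0
seg 0: a=4, c=M0/2=0, d=(M1−M0)/(6·1)=298/209, b=Δ0−h0·(2M0+M1)/6=-716/209
seg 1: a=2, c=M1/2=894/209, d=(M2−M1)/(6·1)=-654/209, b=Δ1−h1·(2M1+M2)/6=178/209
seg 2: a=4, c=M2/2=-1068/209, d=(M3−M2)/(6·1)=23/11, b=Δ2−h2·(2M2+M3)/6=4/209
seg 3: a=1, c=M3/2=243/209, d=(M4−M3)/(6·1)=160/209, b=Δ3−h3·(2M3+M4)/6=-821/209
seg 4: a=-1, c=M4/2=723/209, d=(M5−M4)/(6·1)=-241/209, b=Δ4−h4·(2M4+M5)/6=145/209
t_q=7/2 → seg 3, τ=1/2; S=1+-821/209·τ+243/209·τ²+160/209·τ³=-483/836

  seg 0: a=4 b=-716/209 c=0 d=298/209
  seg 1: a=2 b=178/209 c=894/209 d=-654/209
  seg 2: a=4 b=4/209 c=-1068/209 d=23/11
  seg 3: a=1 b=-821/209 c=243/209 d=160/209
  seg 4: a=-1 b=145/209 c=723/209 d=-241/209
S(7/2) = -483/836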